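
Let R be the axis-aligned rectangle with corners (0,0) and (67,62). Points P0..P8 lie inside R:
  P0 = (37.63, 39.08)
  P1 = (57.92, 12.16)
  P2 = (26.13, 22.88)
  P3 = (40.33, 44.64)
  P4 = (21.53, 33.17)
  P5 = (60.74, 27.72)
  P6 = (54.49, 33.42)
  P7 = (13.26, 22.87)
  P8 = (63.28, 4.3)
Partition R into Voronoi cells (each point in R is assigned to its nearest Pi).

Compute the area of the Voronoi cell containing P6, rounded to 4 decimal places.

Area of P6's cell: 472.2739

1. box [0,67]×[0,62]: [(0, 0) (67, 0) (67, 62) (0, 62)]
2. ⊥bis P6·P0 via (46.06,36.25): [(33.8907, 0) (67, 0) (67, 62) (54.7044, 62)]  |A|=1407.5522
3. ⊥bis P6·P1 via (56.205,22.79): [(40.7017, 20.2888) (67, 24.5316) (67, 62) (54.7044, 62)]  |A|=749.1088
4. ⊥bis P6·P2 via (40.31,28.15): [(41.9024, 23.8653) (43.0885, 20.6738) (67, 24.5316) (67, 62) (54.7044, 62)]  |A|=745.0717
5. ⊥bis P6·P3 via (47.41,39.03): [(46.6869, 38.1174) (41.9024, 23.8653) (43.0885, 20.6738) (67, 24.5316) (67, 62) (65.6108, 62)]  |A|=614.8355
6. ⊥bis P6·P4 via (38.01,33.295): [(46.6869, 38.1174) (41.9024, 23.8653) (43.0885, 20.6738) (67, 24.5316) (67, 62) (65.6108, 62)]  |A|=614.8355
7. ⊥bis P6·P5 via (57.615,30.57): [(46.6869, 38.1174) (41.9024, 23.8653) (43.0885, 20.6738) (49.5388, 21.7145) (67, 40.8606) (67, 62) (65.6108, 62)]  |A|=472.2739
8. ⊥bis P6·P7 via (33.875,28.145): [(46.6869, 38.1174) (41.9024, 23.8653) (43.0885, 20.6738) (49.5388, 21.7145) (67, 40.8606) (67, 62) (65.6108, 62)]  |A|=472.2739
9. ⊥bis P6·P8 via (58.885,18.86): [(46.6869, 38.1174) (41.9024, 23.8653) (43.0885, 20.6738) (49.5388, 21.7145) (67, 40.8606) (67, 62) (65.6108, 62)]  |A|=472.2739
10. canonical 7-gon: [(46.6869, 38.1174) (41.9024, 23.8653) (43.0885, 20.6738) (49.5388, 21.7145) (67, 40.8606) (67, 62) (65.6108, 62)]
11. shoelace: 472.2739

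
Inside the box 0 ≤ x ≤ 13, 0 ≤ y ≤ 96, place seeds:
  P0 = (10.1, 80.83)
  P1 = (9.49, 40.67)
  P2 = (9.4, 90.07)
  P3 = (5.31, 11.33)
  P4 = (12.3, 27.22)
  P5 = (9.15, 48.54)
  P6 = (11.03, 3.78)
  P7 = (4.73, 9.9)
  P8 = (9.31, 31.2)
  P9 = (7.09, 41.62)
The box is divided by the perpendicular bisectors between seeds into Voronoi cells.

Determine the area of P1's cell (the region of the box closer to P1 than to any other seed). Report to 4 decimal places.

Area of P1's cell: 44.1568

1. box [0,13]×[0,96]: [(0, 0) (13, 0) (13, 96) (0, 96)]
2. ⊥bis P1·P0 via (9.795,60.75): [(0, 60.8988) (0, 0) (13, 0) (13, 60.7013)]  |A|=790.4006
3. ⊥bis P1·P2 via (9.445,65.37): [(0, 60.8988) (0, 0) (13, 0) (13, 60.7013)]  |A|=790.4006
4. ⊥bis P1·P3 via (7.4,26): [(0, 60.8988) (0, 27.0543) (13, 25.2022) (13, 60.7013)]  |A|=450.7338
5. ⊥bis P1·P4 via (10.895,33.945): [(0, 60.8988) (0, 31.6688) (13, 34.3848) (13, 60.7013)]  |A|=361.0524
6. ⊥bis P1·P5 via (9.32,44.605): [(0, 44.2024) (0, 31.6688) (13, 34.3848) (13, 44.764)]  |A|=148.933
7. ⊥bis P1·P6 via (10.26,22.225): [(0, 44.2024) (0, 31.6688) (13, 34.3848) (13, 44.764)]  |A|=148.933
8. ⊥bis P1·P7 via (7.11,25.285): [(0, 44.2024) (0, 31.6688) (13, 34.3848) (13, 44.764)]  |A|=148.933
9. ⊥bis P1·P8 via (9.4,35.935): [(0, 44.2024) (0, 36.1137) (13, 35.8666) (13, 44.764)]  |A|=110.4096
10. ⊥bis P1·P9 via (8.29,41.145): [(9.6655, 44.6199) (6.2514, 35.9948) (13, 35.8666) (13, 44.764)]  |A|=44.1568
11. canonical 4-gon: [(9.6655, 44.6199) (6.2514, 35.9948) (13, 35.8666) (13, 44.764)]
12. shoelace: 44.1568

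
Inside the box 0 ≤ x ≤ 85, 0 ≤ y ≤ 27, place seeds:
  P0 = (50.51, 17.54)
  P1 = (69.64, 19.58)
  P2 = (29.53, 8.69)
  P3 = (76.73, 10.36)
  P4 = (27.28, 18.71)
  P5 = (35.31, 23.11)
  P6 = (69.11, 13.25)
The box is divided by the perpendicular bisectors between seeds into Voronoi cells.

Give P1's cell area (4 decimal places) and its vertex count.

Area of P1's cell: 227.1723 (5 vertices)

1. box [0,85]×[0,27]: [(0, 0) (85, 0) (85, 27) (0, 27)]
2. ⊥bis P1·P0 via (60.075,18.56): [(62.0542, 0) (85, 0) (85, 27) (59.175, 27)]  |A|=658.406
3. ⊥bis P1·P2 via (49.585,14.135): [(62.0542, 0) (85, 0) (85, 27) (59.175, 27)]  |A|=658.406
4. ⊥bis P1·P3 via (73.185,14.97): [(61.4224, 5.9248) (85, 24.0555) (85, 27) (59.175, 27)]  |A|=306.846
5. ⊥bis P1·P4 via (48.46,19.145): [(61.4224, 5.9248) (85, 24.0555) (85, 27) (59.175, 27)]  |A|=306.846
6. ⊥bis P1·P5 via (52.475,21.345): [(61.4224, 5.9248) (85, 24.0555) (85, 27) (59.175, 27)]  |A|=306.846
7. ⊥bis P1·P6 via (69.375,16.415): [(60.222, 17.1814) (74.5055, 15.9854) (85, 24.0555) (85, 27) (59.175, 27)]  |A|=227.1723
8. canonical 5-gon: [(60.222, 17.1814) (74.5055, 15.9854) (85, 24.0555) (85, 27) (59.175, 27)]
9. shoelace: 227.1723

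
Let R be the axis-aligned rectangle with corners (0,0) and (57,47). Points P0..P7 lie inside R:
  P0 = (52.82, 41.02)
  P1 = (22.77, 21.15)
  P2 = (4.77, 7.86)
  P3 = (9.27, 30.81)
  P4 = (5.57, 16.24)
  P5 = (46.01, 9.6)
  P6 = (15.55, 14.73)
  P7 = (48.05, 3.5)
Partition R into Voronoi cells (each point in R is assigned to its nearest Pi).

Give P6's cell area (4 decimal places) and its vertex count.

1. box [0,57]×[0,47]: [(0, 0) (57, 0) (57, 47) (0, 47)]
2. ⊥bis P6·P0 via (34.185,27.875): [(0, 0) (53.8478, 0) (20.6944, 47) (0, 47)]  |A|=1751.7415
3. ⊥bis P6·P1 via (19.16,17.94): [(0, 39.4875) (0, 0) (35.1122, 0)]  |A|=693.247
4. ⊥bis P6·P2 via (10.16,11.295): [(0, 39.4875) (0, 27.2375) (17.3582, 0) (35.1122, 0)]  |A|=456.8501
5. ⊥bis P6·P3 via (12.41,22.77): [(14.2323, 23.4817) (4.7529, 19.7795) (17.3582, 0) (35.1122, 0)]  |A|=325.53
6. ⊥bis P6·P4 via (10.56,15.485): [(14.2323, 23.4817) (11.6153, 22.4596) (9.9709, 11.5917) (17.3582, 0) (35.1122, 0)]  |A|=290.4434
7. ⊥bis P6·P5 via (30.78,12.165): [(29.7473, 6.0334) (14.2323, 23.4817) (11.6153, 22.4596) (9.9709, 11.5917) (17.3582, 0) (28.7312, 0)]  |A|=271.194
8. ⊥bis P6·P7 via (31.8,9.115): [(28.808, 0.4561) (29.7473, 6.0334) (14.2323, 23.4817) (11.6153, 22.4596) (9.9709, 11.5917) (17.3582, 0) (28.6504, 0)]  |A|=271.1756
9. canonical 7-gon: [(28.808, 0.4561) (29.7473, 6.0334) (14.2323, 23.4817) (11.6153, 22.4596) (9.9709, 11.5917) (17.3582, 0) (28.6504, 0)]
10. shoelace: 271.1756

Area of P6's cell: 271.1756 (7 vertices)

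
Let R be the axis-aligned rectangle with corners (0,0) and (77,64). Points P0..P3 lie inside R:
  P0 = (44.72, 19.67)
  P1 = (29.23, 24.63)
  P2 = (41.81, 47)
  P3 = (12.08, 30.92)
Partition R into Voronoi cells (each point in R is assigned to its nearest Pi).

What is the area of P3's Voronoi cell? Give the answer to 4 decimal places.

1. box [0,77]×[0,64]: [(0, 0) (77, 0) (77, 64) (0, 64)]
2. ⊥bis P3·P0 via (28.4,25.295): [(0, 0) (19.6816, 0) (41.7404, 64) (0, 64)]  |A|=1965.5044
3. ⊥bis P3·P1 via (20.655,27.775): [(0, 0) (10.4681, 0) (33.941, 64) (0, 64)]  |A|=1421.0929
4. ⊥bis P3·P2 via (26.945,38.96): [(0, 0) (10.4681, 0) (25.6413, 41.3704) (13.4017, 64) (0, 64)]  |A|=1188.6942
5. canonical 5-gon: [(0, 0) (10.4681, 0) (25.6413, 41.3704) (13.4017, 64) (0, 64)]
6. shoelace: 1188.6942

Area of P3's cell: 1188.6942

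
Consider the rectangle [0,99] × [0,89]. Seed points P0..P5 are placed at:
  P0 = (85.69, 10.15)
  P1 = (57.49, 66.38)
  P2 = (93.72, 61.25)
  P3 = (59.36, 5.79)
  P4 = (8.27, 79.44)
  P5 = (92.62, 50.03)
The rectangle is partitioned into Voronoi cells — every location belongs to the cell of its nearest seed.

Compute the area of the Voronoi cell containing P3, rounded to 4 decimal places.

1. box [0,99]×[0,89]: [(0, 0) (99, 0) (99, 89) (0, 89)]
2. ⊥bis P3·P0 via (72.525,7.97): [(0, 0) (73.8448, 0) (59.1072, 89) (0, 89)]  |A|=5916.3619
3. ⊥bis P3·P1 via (58.425,36.085): [(0, 34.2818) (0, 0) (73.8448, 0) (67.8214, 36.375)]  |A|=2505.5721
4. ⊥bis P3·P2 via (76.54,33.52): [(0, 34.2818) (0, 0) (73.8448, 0) (67.8214, 36.375)]  |A|=2505.5721
5. ⊥bis P3·P4 via (33.815,42.615): [(22.8173, 34.986) (0, 19.158) (0, 0) (73.8448, 0) (67.8214, 36.375)]  |A|=2333.0298
6. ⊥bis P3·P5 via (75.99,27.91): [(64.8524, 36.2834) (22.8173, 34.986) (0, 19.158) (0, 0) (73.8448, 0) (68.2609, 33.7208)]  |A|=2329.0695
7. canonical 6-gon: [(64.8524, 36.2834) (22.8173, 34.986) (0, 19.158) (0, 0) (73.8448, 0) (68.2609, 33.7208)]
8. shoelace: 2329.0695

Area of P3's cell: 2329.0695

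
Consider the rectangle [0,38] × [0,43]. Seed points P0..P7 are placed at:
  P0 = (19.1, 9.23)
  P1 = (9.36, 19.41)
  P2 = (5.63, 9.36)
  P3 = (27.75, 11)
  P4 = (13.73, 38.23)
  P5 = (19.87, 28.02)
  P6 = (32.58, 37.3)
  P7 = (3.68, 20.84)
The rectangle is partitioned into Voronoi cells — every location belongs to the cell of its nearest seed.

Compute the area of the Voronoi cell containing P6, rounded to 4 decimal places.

Area of P6's cell: 225.2416

1. box [0,38]×[0,43]: [(0, 0) (38, 0) (38, 43) (0, 43)]
2. ⊥bis P6·P0 via (25.84,23.265): [(0, 35.6741) (38, 17.4254) (38, 43) (0, 43)]  |A|=625.1091
3. ⊥bis P6·P1 via (20.97,28.355): [(24.3347, 23.9879) (38, 17.4254) (38, 43) (9.6867, 43)]  |A|=443.8905
4. ⊥bis P6·P2 via (19.105,23.33): [(24.3347, 23.9879) (38, 17.4254) (38, 43) (9.6867, 43)]  |A|=443.8905
5. ⊥bis P6·P3 via (30.165,24.15): [(23.2283, 25.4239) (38, 22.7111) (38, 43) (9.6867, 43)]  |A|=398.6697
6. ⊥bis P6·P4 via (23.155,37.765): [(22.5872, 26.256) (23.2283, 25.4239) (38, 22.7111) (38, 43) (23.4133, 43)]  |A|=283.7506
7. ⊥bis P6·P5 via (26.225,32.66): [(23.1134, 36.9217) (32.7905, 23.6678) (38, 22.7111) (38, 43) (23.4133, 43)]  |A|=225.2416
8. ⊥bis P6·P7 via (18.13,29.07): [(23.1134, 36.9217) (32.7905, 23.6678) (38, 22.7111) (38, 43) (23.4133, 43)]  |A|=225.2416
9. canonical 5-gon: [(23.1134, 36.9217) (32.7905, 23.6678) (38, 22.7111) (38, 43) (23.4133, 43)]
10. shoelace: 225.2416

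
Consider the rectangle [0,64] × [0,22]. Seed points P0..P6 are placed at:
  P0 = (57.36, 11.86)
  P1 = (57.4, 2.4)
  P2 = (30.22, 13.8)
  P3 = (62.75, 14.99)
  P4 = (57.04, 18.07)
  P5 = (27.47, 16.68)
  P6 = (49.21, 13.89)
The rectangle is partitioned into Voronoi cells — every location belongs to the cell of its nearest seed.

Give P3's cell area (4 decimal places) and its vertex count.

Area of P3's cell: 41.5678 (5 vertices)

1. box [0,64]×[0,22]: [(0, 0) (64, 0) (64, 22) (0, 22)]
2. ⊥bis P3·P0 via (60.055,13.425): [(64, 6.6315) (64, 22) (55.0755, 22)]  |A|=68.5783
3. ⊥bis P3·P1 via (60.075,8.695): [(63.695, 7.1567) (64, 7.0271) (64, 22) (55.0755, 22)]  |A|=68.518
4. ⊥bis P3·P2 via (46.485,14.395): [(63.695, 7.1567) (64, 7.0271) (64, 22) (55.0755, 22)]  |A|=68.518
5. ⊥bis P3·P4 via (59.895,16.53): [(59.1037, 15.0631) (63.695, 7.1567) (64, 7.0271) (64, 22) (62.8455, 22)]  |A|=41.5678
6. ⊥bis P3·P5 via (45.11,15.835): [(59.1037, 15.0631) (63.695, 7.1567) (64, 7.0271) (64, 22) (62.8455, 22)]  |A|=41.5678
7. ⊥bis P3·P6 via (55.98,14.44): [(59.1037, 15.0631) (63.695, 7.1567) (64, 7.0271) (64, 22) (62.8455, 22)]  |A|=41.5678
8. canonical 5-gon: [(59.1037, 15.0631) (63.695, 7.1567) (64, 7.0271) (64, 22) (62.8455, 22)]
9. shoelace: 41.5678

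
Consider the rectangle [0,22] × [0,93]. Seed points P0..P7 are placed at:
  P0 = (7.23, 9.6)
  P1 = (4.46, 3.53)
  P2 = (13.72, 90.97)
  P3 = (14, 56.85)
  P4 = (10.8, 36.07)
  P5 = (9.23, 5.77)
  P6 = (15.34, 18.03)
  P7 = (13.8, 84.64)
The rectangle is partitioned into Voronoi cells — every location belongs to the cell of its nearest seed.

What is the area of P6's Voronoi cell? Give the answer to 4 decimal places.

1. box [0,22]×[0,93]: [(0, 0) (22, 0) (22, 93) (0, 93)]
2. ⊥bis P6·P0 via (11.285,13.815): [(0, 24.6716) (22, 3.5067) (22, 93) (0, 93)]  |A|=1736.038
3. ⊥bis P6·P1 via (9.9,10.78): [(0, 24.6716) (22, 3.5067) (22, 93) (0, 93)]  |A|=1736.038
4. ⊥bis P6·P2 via (14.53,54.5): [(0, 54.1773) (0, 24.6716) (22, 3.5067) (22, 54.6659)]  |A|=887.3132
5. ⊥bis P6·P3 via (14.67,37.44): [(0, 36.9336) (0, 24.6716) (22, 3.5067) (22, 37.693)]  |A|=510.931
6. ⊥bis P6·P4 via (13.07,27.05): [(0.7505, 23.9496) (22, 3.5067) (22, 29.2974)]  |A|=274.0191
7. ⊥bis P6·P5 via (12.285,11.9): [(0.7505, 23.9496) (14.3402, 10.8757) (22, 7.0583) (22, 29.2974)]  |A|=260.4168
8. ⊥bis P6·P7 via (14.57,51.335): [(0.7505, 23.9496) (14.3402, 10.8757) (22, 7.0583) (22, 29.2974)]  |A|=260.4168
9. canonical 4-gon: [(0.7505, 23.9496) (14.3402, 10.8757) (22, 7.0583) (22, 29.2974)]
10. shoelace: 260.4168

Area of P6's cell: 260.4168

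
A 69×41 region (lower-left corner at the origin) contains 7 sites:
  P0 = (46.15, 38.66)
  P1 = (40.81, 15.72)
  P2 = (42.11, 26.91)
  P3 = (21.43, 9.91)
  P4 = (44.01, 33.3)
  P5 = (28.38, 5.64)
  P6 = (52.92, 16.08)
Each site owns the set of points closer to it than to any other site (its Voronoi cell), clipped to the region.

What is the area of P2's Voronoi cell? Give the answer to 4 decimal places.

1. box [0,69]×[0,41]: [(0, 0) (69, 0) (69, 41) (0, 41)]
2. ⊥bis P2·P0 via (44.13,32.785): [(0, 0) (69, 0) (69, 24.234) (20.2374, 41) (0, 41)]  |A|=2420.2217
3. ⊥bis P2·P1 via (41.46,21.315): [(0, 26.1316) (69, 18.1155) (69, 24.234) (20.2374, 41) (0, 41)]  |A|=893.6947
4. ⊥bis P2·P3 via (31.77,18.41): [(28.1067, 22.8663) (69, 18.1155) (69, 24.234) (20.2374, 41) (13.1999, 41)]  |A|=565.0632
5. ⊥bis P2·P4 via (43.06,30.105): [(15.3937, 38.3313) (28.1067, 22.8663) (69, 18.1155) (69, 22.392)]  |A|=400.6315
6. ⊥bis P2·P5 via (35.245,16.275): [(15.3937, 38.3313) (28.1067, 22.8663) (69, 18.1155) (69, 22.392)]  |A|=400.6315
7. ⊥bis P2·P6 via (47.515,21.495): [(53.1386, 27.1082) (15.3937, 38.3313) (28.1067, 22.8663) (46.7222, 20.7037)]  |A|=287.073
8. canonical 4-gon: [(53.1386, 27.1082) (15.3937, 38.3313) (28.1067, 22.8663) (46.7222, 20.7037)]
9. shoelace: 287.073

Area of P2's cell: 287.0730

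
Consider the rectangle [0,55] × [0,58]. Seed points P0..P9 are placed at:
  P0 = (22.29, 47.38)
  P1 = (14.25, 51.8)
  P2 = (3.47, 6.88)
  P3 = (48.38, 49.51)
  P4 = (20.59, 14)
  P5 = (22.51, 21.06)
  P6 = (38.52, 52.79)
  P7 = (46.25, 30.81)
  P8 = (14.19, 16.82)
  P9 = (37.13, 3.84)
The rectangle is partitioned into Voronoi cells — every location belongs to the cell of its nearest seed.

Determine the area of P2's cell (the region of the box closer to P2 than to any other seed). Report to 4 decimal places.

Area of P2's cell: 200.1710

1. box [0,55]×[0,58]: [(0, 0) (55, 0) (55, 58) (0, 58)]
2. ⊥bis P2·P0 via (12.88,27.13): [(0, 33.1152) (0, 0) (55, 0) (55, 7.5572)]  |A|=1118.4917
3. ⊥bis P2·P1 via (8.86,29.34): [(7.3383, 29.7052) (0, 31.4662) (0, 0) (55, 0) (55, 7.5572)]  |A|=1112.4413
4. ⊥bis P2·P3 via (25.925,28.195): [(38.0293, 15.4434) (7.3383, 29.7052) (0, 31.4662) (0, 0) (52.6886, 0)]  |A|=1030.4678
5. ⊥bis P2·P4 via (12.03,10.44): [(3.6497, 30.5904) (0, 31.4662) (0, 0) (16.3719, 0)]  |A|=307.832
6. ⊥bis P2·P5 via (12.99,13.97): [(7.4913, 21.3533) (0, 31.4121) (0, 0) (16.3719, 0)]  |A|=292.4555
7. ⊥bis P2·P6 via (20.995,29.835): [(7.4913, 21.3533) (0, 31.4121) (0, 0) (16.3719, 0)]  |A|=292.4555
8. ⊥bis P2·P7 via (24.86,18.845): [(7.4913, 21.3533) (0, 31.4121) (0, 0) (16.3719, 0)]  |A|=292.4555
9. ⊥bis P2·P8 via (8.83,11.85): [(13.5693, 6.7388) (0, 21.3729) (0, 0) (16.3719, 0)]  |A|=200.171
10. ⊥bis P2·P9 via (20.3,5.36): [(13.5693, 6.7388) (0, 21.3729) (0, 0) (16.3719, 0)]  |A|=200.171
11. canonical 4-gon: [(13.5693, 6.7388) (0, 21.3729) (0, 0) (16.3719, 0)]
12. shoelace: 200.171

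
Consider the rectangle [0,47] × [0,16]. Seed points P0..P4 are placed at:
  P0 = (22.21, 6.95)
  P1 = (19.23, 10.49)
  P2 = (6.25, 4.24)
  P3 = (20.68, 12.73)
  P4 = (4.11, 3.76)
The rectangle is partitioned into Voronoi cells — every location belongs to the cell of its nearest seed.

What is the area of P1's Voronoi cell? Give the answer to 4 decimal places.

1. box [0,47]×[0,16]: [(0, 0) (47, 0) (47, 16) (0, 16)]
2. ⊥bis P1·P0 via (20.72,8.72): [(0, 0) (10.3613, 0) (29.3681, 16) (0, 16)]  |A|=317.8352
3. ⊥bis P1·P2 via (12.74,7.365): [(14.5774, 3.5491) (29.3681, 16) (8.5822, 16)]  |A|=129.4015
4. ⊥bis P1·P3 via (19.955,11.61): [(14.5774, 3.5491) (22.3282, 10.0738) (13.1732, 16) (8.5822, 16)]  |A|=81.4144
5. ⊥bis P1·P4 via (11.67,7.125): [(14.5774, 3.5491) (22.3282, 10.0738) (13.1732, 16) (8.5822, 16)]  |A|=81.4144
6. canonical 4-gon: [(14.5774, 3.5491) (22.3282, 10.0738) (13.1732, 16) (8.5822, 16)]
7. shoelace: 81.4144

Area of P1's cell: 81.4144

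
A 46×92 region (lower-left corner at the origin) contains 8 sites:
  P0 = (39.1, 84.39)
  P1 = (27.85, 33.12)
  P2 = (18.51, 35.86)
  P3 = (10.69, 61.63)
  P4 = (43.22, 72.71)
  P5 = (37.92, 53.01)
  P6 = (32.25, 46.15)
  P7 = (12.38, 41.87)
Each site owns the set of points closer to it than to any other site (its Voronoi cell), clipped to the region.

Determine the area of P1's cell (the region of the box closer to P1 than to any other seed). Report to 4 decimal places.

Area of P1's cell: 1036.5347

1. box [0,46]×[0,92]: [(0, 0) (46, 0) (46, 92) (0, 92)]
2. ⊥bis P1·P0 via (33.475,58.755): [(0, 66.1003) (0, 0) (46, 0) (46, 56.0067)]  |A|=2808.4607
3. ⊥bis P1·P2 via (23.18,34.49): [(30.4905, 59.4099) (13.0619, 0) (46, 0) (46, 56.0067)]  |A|=1412.7394
4. ⊥bis P1·P3 via (19.27,47.375): [(36.9208, 57.9989) (28.609, 52.9961) (13.0619, 0) (46, 0) (46, 56.0067)]  |A|=1390.7908
5. ⊥bis P1·P4 via (35.535,52.915): [(31.2428, 54.5814) (28.609, 52.9961) (13.0619, 0) (46, 0) (46, 48.8522)]  |A|=1316.8304
6. ⊥bis P1·P5 via (32.885,43.065): [(26.6253, 46.2342) (13.0619, 0) (46, 0) (46, 36.4251)]  |A|=1114.2946
7. ⊥bis P1·P6 via (30.05,39.635): [(25.1725, 41.282) (13.0619, 0) (46, 0) (46, 34.249)]  |A|=1036.5347
8. ⊥bis P1·P7 via (20.115,37.495): [(25.1725, 41.282) (13.0619, 0) (46, 0) (46, 34.249)]  |A|=1036.5347
9. canonical 4-gon: [(25.1725, 41.282) (13.0619, 0) (46, 0) (46, 34.249)]
10. shoelace: 1036.5347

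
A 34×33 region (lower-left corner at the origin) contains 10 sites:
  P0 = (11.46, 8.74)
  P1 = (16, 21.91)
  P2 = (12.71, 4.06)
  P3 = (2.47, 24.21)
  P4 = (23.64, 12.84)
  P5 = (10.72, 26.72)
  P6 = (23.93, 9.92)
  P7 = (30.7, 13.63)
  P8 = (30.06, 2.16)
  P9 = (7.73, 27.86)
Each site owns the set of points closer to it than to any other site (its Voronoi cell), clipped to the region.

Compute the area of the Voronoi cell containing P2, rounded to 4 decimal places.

1. box [0,34]×[0,33]: [(0, 0) (34, 0) (34, 33) (0, 33)]
2. ⊥bis P2·P0 via (12.085,6.4): [(0, 3.1722) (0, 0) (34, 0) (34, 12.2534)]  |A|=262.2341
3. ⊥bis P2·P1 via (14.355,12.985): [(27.5996, 10.5438) (0, 3.1722) (0, 0) (34, 0) (34, 9.3642)]  |A|=252.988
4. ⊥bis P2·P3 via (7.59,14.135): [(27.5996, 10.5438) (0, 3.1722) (0, 0) (34, 0) (34, 9.3642)]  |A|=252.988
5. ⊥bis P2·P4 via (18.175,8.45): [(18.455, 8.1014) (0, 3.1722) (0, 0) (24.9628, 0)]  |A|=130.3881
6. ⊥bis P2·P5 via (11.715,15.39): [(18.455, 8.1014) (0, 3.1722) (0, 0) (24.9628, 0)]  |A|=130.3881
7. ⊥bis P2·P6 via (18.32,6.99): [(17.8271, 7.9337) (0, 3.1722) (0, 0) (21.9707, 0)]  |A|=115.4299
8. ⊥bis P2·P7 via (21.705,8.845): [(17.8271, 7.9337) (0, 3.1722) (0, 0) (21.9707, 0)]  |A|=115.4299
9. ⊥bis P2·P8 via (21.385,3.11): [(21.205, 1.4662) (17.8271, 7.9337) (0, 3.1722) (0, 0) (21.0444, 0)]  |A|=114.7508
10. ⊥bis P2·P9 via (10.22,15.96): [(21.205, 1.4662) (17.8271, 7.9337) (0, 3.1722) (0, 0) (21.0444, 0)]  |A|=114.7508
11. canonical 5-gon: [(21.205, 1.4662) (17.8271, 7.9337) (0, 3.1722) (0, 0) (21.0444, 0)]
12. shoelace: 114.7508

Area of P2's cell: 114.7508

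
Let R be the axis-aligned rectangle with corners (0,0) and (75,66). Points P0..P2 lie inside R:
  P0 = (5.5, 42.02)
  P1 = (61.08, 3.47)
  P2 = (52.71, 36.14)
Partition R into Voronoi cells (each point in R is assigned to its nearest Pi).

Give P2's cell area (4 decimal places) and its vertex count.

1. box [0,75]×[0,66]: [(0, 0) (75, 0) (75, 66) (0, 66)]
2. ⊥bis P2·P0 via (29.105,39.08): [(24.2376, 0) (75, 0) (75, 66) (32.4579, 66)]  |A|=3079.0494
3. ⊥bis P2·P1 via (56.895,19.805): [(25.7092, 11.8152) (75, 24.4435) (75, 66) (32.4579, 66)]  |A|=2176.7449
4. canonical 4-gon: [(25.7092, 11.8152) (75, 24.4435) (75, 66) (32.4579, 66)]
5. shoelace: 2176.7449

Area of P2's cell: 2176.7449 (4 vertices)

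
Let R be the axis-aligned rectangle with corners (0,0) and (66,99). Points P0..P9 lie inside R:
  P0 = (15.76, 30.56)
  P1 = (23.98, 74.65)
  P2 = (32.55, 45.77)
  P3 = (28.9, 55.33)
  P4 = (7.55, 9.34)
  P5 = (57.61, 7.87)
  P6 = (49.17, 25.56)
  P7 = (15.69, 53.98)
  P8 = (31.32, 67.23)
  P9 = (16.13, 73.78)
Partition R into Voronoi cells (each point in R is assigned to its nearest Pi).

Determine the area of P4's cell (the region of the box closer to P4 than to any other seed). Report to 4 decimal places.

Area of P4's cell: 584.2302

1. box [0,66]×[0,99]: [(0, 0) (66, 0) (66, 99) (0, 99)]
2. ⊥bis P4·P0 via (11.655,19.95): [(0, 24.4593) (0, 0) (63.2188, 0)]  |A|=773.1444
3. ⊥bis P4·P1 via (15.765,41.995): [(0, 24.4593) (0, 0) (63.2188, 0)]  |A|=773.1444
4. ⊥bis P4·P2 via (20.05,27.555): [(56.3055, 2.6748) (0, 24.4593) (0, 0) (60.2031, 0)]  |A|=769.1113
5. ⊥bis P4·P3 via (18.225,32.335): [(56.3055, 2.6748) (0, 24.4593) (0, 0) (60.2031, 0)]  |A|=769.1113
6. ⊥bis P4·P5 via (32.58,8.605): [(32.6743, 11.8176) (0, 24.4593) (0, 0) (32.3273, 0)]  |A|=590.6121
7. ⊥bis P4·P6 via (28.36,17.45): [(32.5258, 6.7606) (30.1787, 12.7832) (0, 24.4593) (0, 0) (32.3273, 0)]  |A|=584.2302
8. ⊥bis P4·P7 via (11.62,31.66): [(32.5258, 6.7606) (30.1787, 12.7832) (0, 24.4593) (0, 0) (32.3273, 0)]  |A|=584.2302
9. ⊥bis P4·P8 via (19.435,38.285): [(32.5258, 6.7606) (30.1787, 12.7832) (0, 24.4593) (0, 0) (32.3273, 0)]  |A|=584.2302
10. ⊥bis P4·P9 via (11.84,41.56): [(32.5258, 6.7606) (30.1787, 12.7832) (0, 24.4593) (0, 0) (32.3273, 0)]  |A|=584.2302
11. canonical 5-gon: [(32.5258, 6.7606) (30.1787, 12.7832) (0, 24.4593) (0, 0) (32.3273, 0)]
12. shoelace: 584.2302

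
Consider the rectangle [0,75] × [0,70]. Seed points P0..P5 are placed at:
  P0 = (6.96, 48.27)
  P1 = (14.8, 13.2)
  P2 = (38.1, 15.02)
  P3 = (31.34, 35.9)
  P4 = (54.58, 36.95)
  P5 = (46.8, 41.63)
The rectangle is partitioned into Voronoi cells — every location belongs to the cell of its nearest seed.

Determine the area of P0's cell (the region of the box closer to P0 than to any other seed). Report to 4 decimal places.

1. box [0,75]×[0,70]: [(0, 0) (75, 0) (75, 70) (0, 70)]
2. ⊥bis P0·P1 via (10.88,30.735): [(0, 28.3027) (75, 45.0692) (75, 70) (0, 70)]  |A|=2498.5516
3. ⊥bis P0·P2 via (22.53,31.645): [(0, 28.3027) (24.9065, 33.8707) (63.4839, 70) (0, 70)]  |A|=1666.081
4. ⊥bis P0·P3 via (19.15,42.085): [(0, 28.3027) (13.7125, 31.3682) (33.3136, 70) (0, 70)]  |A|=929.3684
5. ⊥bis P0·P4 via (30.77,42.61): [(0, 28.3027) (13.7125, 31.3682) (33.3136, 70) (0, 70)]  |A|=929.3684
6. ⊥bis P0·P5 via (26.88,44.95): [(0, 28.3027) (13.7125, 31.3682) (29.9502, 63.371) (31.055, 70) (0, 70)]  |A|=921.8823
7. canonical 5-gon: [(0, 28.3027) (13.7125, 31.3682) (29.9502, 63.371) (31.055, 70) (0, 70)]
8. shoelace: 921.8823

Area of P0's cell: 921.8823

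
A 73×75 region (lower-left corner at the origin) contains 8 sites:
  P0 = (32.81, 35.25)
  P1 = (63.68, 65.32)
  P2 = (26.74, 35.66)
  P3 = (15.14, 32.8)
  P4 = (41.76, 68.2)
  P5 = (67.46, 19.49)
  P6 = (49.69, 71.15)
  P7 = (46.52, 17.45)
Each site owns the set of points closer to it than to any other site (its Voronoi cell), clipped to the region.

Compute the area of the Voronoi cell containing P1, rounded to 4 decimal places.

1. box [0,73]×[0,75]: [(0, 0) (73, 0) (73, 75) (0, 75)]
2. ⊥bis P1·P0 via (48.245,50.285): [(73, 24.8714) (73, 75) (24.1705, 75)]  |A|=1223.8773
3. ⊥bis P1·P2 via (45.21,50.49): [(31.9094, 67.0552) (73, 24.8714) (73, 75) (25.5303, 75)]  |A|=1218.4755
4. ⊥bis P1·P3 via (39.41,49.06): [(31.9094, 67.0552) (73, 24.8714) (73, 75) (25.5303, 75)]  |A|=1218.4755
5. ⊥bis P1·P4 via (52.72,66.76): [(50.2808, 48.195) (73, 24.8714) (73, 75) (53.8026, 75)]  |A|=826.7331
6. ⊥bis P1·P5 via (65.57,42.405): [(50.2808, 48.195) (56.6384, 41.6683) (73, 43.0178) (73, 75) (53.8026, 75)]  |A|=678.2806
7. ⊥bis P1·P6 via (56.685,68.235): [(51.1773, 55.0184) (50.2808, 48.195) (56.6384, 41.6683) (73, 43.0178) (73, 75) (59.5042, 75)]  |A|=621.318
8. ⊥bis P1·P7 via (55.1,41.385): [(51.1773, 55.0184) (50.2808, 48.195) (56.6384, 41.6683) (73, 43.0178) (73, 75) (59.5042, 75)]  |A|=621.318
9. canonical 6-gon: [(51.1773, 55.0184) (50.2808, 48.195) (56.6384, 41.6683) (73, 43.0178) (73, 75) (59.5042, 75)]
10. shoelace: 621.318

Area of P1's cell: 621.3180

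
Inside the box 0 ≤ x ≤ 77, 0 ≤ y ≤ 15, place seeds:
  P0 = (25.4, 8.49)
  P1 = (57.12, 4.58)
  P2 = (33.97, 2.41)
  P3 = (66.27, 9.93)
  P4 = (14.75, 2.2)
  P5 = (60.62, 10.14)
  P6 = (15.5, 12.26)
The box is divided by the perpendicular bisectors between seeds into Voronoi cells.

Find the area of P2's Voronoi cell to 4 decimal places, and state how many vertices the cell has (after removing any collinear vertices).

1. box [0,77]×[0,15]: [(0, 0) (77, 0) (77, 15) (0, 15)]
2. ⊥bis P2·P0 via (29.685,5.45): [(25.8185, 0) (77, 0) (77, 15) (36.4603, 15)]  |A|=687.9094
3. ⊥bis P2·P1 via (45.545,3.495): [(25.8185, 0) (45.8726, 0) (44.4666, 15) (36.4603, 15)]  |A|=210.4531
4. ⊥bis P2·P3 via (50.12,6.17): [(25.8185, 0) (45.8726, 0) (44.4666, 15) (36.4603, 15)]  |A|=210.4531
5. ⊥bis P2·P4 via (24.36,2.305): [(25.8185, 0) (45.8726, 0) (44.4666, 15) (36.4603, 15)]  |A|=210.4531
6. ⊥bis P2·P5 via (47.295,6.275): [(25.8185, 0) (45.8726, 0) (44.4666, 15) (36.4603, 15)]  |A|=210.4531
7. ⊥bis P2·P6 via (24.735,7.335): [(25.8185, 0) (45.8726, 0) (44.4666, 15) (36.4603, 15)]  |A|=210.4531
8. canonical 4-gon: [(25.8185, 0) (45.8726, 0) (44.4666, 15) (36.4603, 15)]
9. shoelace: 210.4531

Area of P2's cell: 210.4531 (4 vertices)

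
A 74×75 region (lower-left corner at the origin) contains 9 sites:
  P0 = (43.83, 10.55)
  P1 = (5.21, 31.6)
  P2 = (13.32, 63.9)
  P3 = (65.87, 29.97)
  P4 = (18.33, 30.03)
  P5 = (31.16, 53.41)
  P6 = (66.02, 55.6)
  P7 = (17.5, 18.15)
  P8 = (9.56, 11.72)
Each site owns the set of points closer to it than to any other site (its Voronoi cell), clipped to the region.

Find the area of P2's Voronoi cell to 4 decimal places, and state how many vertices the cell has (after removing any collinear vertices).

Area of P2's cell: 643.1215 (5 vertices)

1. box [0,74]×[0,75]: [(0, 0) (74, 0) (74, 75) (0, 75)]
2. ⊥bis P2·P0 via (28.575,37.225): [(0, 20.8834) (74, 63.2028) (74, 75) (0, 75)]  |A|=2438.8091
3. ⊥bis P2·P1 via (9.265,47.75): [(0, 50.0763) (35.4727, 41.1697) (74, 63.2028) (74, 75) (0, 75)]  |A|=1921.0342
4. ⊥bis P2·P3 via (39.595,46.935): [(0, 50.0763) (35.4727, 41.1697) (36.1066, 41.5322) (57.7158, 75) (0, 75)]  |A|=1425.0171
5. ⊥bis P2·P4 via (15.825,46.965): [(0, 50.0763) (13.6643, 46.6454) (42.1263, 50.8555) (57.7158, 75) (0, 75)]  |A|=1299.3213
6. ⊥bis P2·P5 via (22.24,58.655): [(0, 50.0763) (13.6643, 46.6454) (15.3225, 46.8907) (31.8509, 75) (0, 75)]  |A|=643.1215
7. ⊥bis P2·P6 via (39.67,59.75): [(0, 50.0763) (13.6643, 46.6454) (15.3225, 46.8907) (31.8509, 75) (0, 75)]  |A|=643.1215
8. ⊥bis P2·P7 via (15.41,41.025): [(0, 50.0763) (13.6643, 46.6454) (15.3225, 46.8907) (31.8509, 75) (0, 75)]  |A|=643.1215
9. ⊥bis P2·P8 via (11.44,37.81): [(0, 50.0763) (13.6643, 46.6454) (15.3225, 46.8907) (31.8509, 75) (0, 75)]  |A|=643.1215
10. canonical 5-gon: [(0, 50.0763) (13.6643, 46.6454) (15.3225, 46.8907) (31.8509, 75) (0, 75)]
11. shoelace: 643.1215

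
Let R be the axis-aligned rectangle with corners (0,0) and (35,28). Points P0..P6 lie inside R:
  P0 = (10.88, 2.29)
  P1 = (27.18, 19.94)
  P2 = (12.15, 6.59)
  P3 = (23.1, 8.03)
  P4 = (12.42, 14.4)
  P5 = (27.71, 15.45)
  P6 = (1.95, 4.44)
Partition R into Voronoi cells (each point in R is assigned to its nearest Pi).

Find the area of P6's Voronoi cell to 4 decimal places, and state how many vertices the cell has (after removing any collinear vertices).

1. box [0,35]×[0,28]: [(0, 0) (35, 0) (35, 28) (0, 28)]
2. ⊥bis P6·P0 via (6.415,3.365): [(0, 0) (5.6048, 0) (12.3462, 28) (0, 28)]  |A|=251.314
3. ⊥bis P6·P1 via (14.565,12.19): [(0, 0) (5.6048, 0) (10.2362, 19.2362) (4.8522, 28) (0, 28)]  |A|=218.476
4. ⊥bis P6·P2 via (7.05,5.515): [(0, 0) (5.6048, 0) (6.9952, 5.7749) (2.3105, 28) (0, 28)]  |A|=139.7924
5. ⊥bis P6·P3 via (12.525,6.235): [(0, 0) (5.6048, 0) (6.9952, 5.7749) (2.3105, 28) (0, 28)]  |A|=139.7924
6. ⊥bis P6·P4 via (7.185,9.42): [(0, 16.9729) (0, 0) (5.6048, 0) (6.9952, 5.7749) (5.9542, 10.7139)]  |A|=86.9939
7. ⊥bis P6·P5 via (14.83,9.945): [(0, 16.9729) (0, 0) (5.6048, 0) (6.9952, 5.7749) (5.9542, 10.7139)]  |A|=86.9939
8. canonical 5-gon: [(0, 16.9729) (0, 0) (5.6048, 0) (6.9952, 5.7749) (5.9542, 10.7139)]
9. shoelace: 86.9939

Area of P6's cell: 86.9939 (5 vertices)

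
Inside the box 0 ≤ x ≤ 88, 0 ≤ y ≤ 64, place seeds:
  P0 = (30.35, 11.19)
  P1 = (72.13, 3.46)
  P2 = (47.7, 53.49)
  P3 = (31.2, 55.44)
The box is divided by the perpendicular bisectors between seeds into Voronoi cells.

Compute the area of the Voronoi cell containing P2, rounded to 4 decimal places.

Area of P2's cell: 1552.8627

1. box [0,88]×[0,64]: [(0, 0) (88, 0) (88, 64) (0, 64)]
2. ⊥bis P2·P0 via (39.025,32.34): [(0, 48.3467) (88, 12.2521) (88, 64) (0, 64)]  |A|=2965.6504
3. ⊥bis P2·P1 via (59.915,28.475): [(0, 48.3467) (54.6802, 25.9188) (88, 42.1891) (88, 64) (0, 64)]  |A|=2466.9032
4. ⊥bis P2·P3 via (39.45,54.465): [(36.9365, 33.1966) (54.6802, 25.9188) (88, 42.1891) (88, 64) (40.5769, 64)]  |A|=1552.8627
5. canonical 5-gon: [(36.9365, 33.1966) (54.6802, 25.9188) (88, 42.1891) (88, 64) (40.5769, 64)]
6. shoelace: 1552.8627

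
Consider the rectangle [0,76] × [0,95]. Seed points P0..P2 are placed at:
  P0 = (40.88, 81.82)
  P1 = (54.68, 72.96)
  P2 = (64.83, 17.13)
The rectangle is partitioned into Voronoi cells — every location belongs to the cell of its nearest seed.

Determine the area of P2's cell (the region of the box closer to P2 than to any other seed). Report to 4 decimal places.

Area of P2's cell: 3074.3415

1. box [0,76]×[0,95]: [(0, 0) (76, 0) (76, 95) (0, 95)]
2. ⊥bis P2·P0 via (52.855,49.475): [(0, 29.9066) (0, 0) (76, 0) (76, 58.0439)]  |A|=3342.1209
3. ⊥bis P2·P1 via (59.755,45.045): [(22.6869, 38.306) (0, 29.9066) (0, 0) (76, 0) (76, 47.9984)]  |A|=3074.3415
4. canonical 5-gon: [(22.6869, 38.306) (0, 29.9066) (0, 0) (76, 0) (76, 47.9984)]
5. shoelace: 3074.3415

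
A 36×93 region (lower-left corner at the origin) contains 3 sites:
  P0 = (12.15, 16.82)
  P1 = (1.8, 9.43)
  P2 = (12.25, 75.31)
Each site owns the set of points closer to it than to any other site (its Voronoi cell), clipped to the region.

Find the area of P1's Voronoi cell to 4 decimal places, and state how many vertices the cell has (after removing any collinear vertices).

Area of P1's cell: 187.1151 (3 vertices)

1. box [0,36]×[0,93]: [(0, 0) (36, 0) (36, 93) (0, 93)]
2. ⊥bis P1·P0 via (6.975,13.125): [(0, 22.8938) (0, 0) (16.3464, 0)]  |A|=187.1151
3. ⊥bis P1·P2 via (7.025,42.37): [(0, 22.8938) (0, 0) (16.3464, 0)]  |A|=187.1151
4. canonical 3-gon: [(0, 22.8938) (0, 0) (16.3464, 0)]
5. shoelace: 187.1151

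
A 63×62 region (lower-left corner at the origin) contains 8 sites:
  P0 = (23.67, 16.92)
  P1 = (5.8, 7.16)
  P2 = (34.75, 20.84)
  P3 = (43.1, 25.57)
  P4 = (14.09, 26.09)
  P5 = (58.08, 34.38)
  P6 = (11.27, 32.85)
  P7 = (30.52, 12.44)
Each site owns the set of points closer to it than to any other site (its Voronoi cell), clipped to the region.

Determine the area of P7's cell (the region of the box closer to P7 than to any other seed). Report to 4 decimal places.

1. box [0,63]×[0,62]: [(0, 0) (63, 0) (63, 62) (0, 62)]
2. ⊥bis P7·P0 via (27.095,14.68): [(17.4941, 0) (63, 0) (63, 62) (58.043, 62)]  |A|=1564.3519
3. ⊥bis P7·P1 via (18.16,9.8): [(19.5739, 3.1802) (20.2532, 0) (63, 0) (63, 62) (58.043, 62)]  |A|=1559.9646
4. ⊥bis P7·P2 via (32.635,16.64): [(29.4318, 18.253) (19.5739, 3.1802) (20.2532, 0) (63, 0) (63, 1.3491)]  |A|=433.566
5. ⊥bis P7·P3 via (36.81,19.005): [(46.6384, 9.5883) (29.4318, 18.253) (19.5739, 3.1802) (20.2532, 0) (56.6459, 0)]  |A|=392.0673
6. ⊥bis P7·P4 via (22.305,19.265): [(46.6384, 9.5883) (29.4318, 18.253) (19.5739, 3.1802) (20.2532, 0) (56.6459, 0)]  |A|=392.0673
7. ⊥bis P7·P5 via (44.3,23.41): [(46.6384, 9.5883) (29.4318, 18.253) (19.5739, 3.1802) (20.2532, 0) (56.6459, 0)]  |A|=392.0673
8. ⊥bis P7·P6 via (20.895,22.645): [(46.6384, 9.5883) (29.4318, 18.253) (19.5739, 3.1802) (20.2532, 0) (56.6459, 0)]  |A|=392.0673
9. canonical 5-gon: [(46.6384, 9.5883) (29.4318, 18.253) (19.5739, 3.1802) (20.2532, 0) (56.6459, 0)]
10. shoelace: 392.0673

Area of P7's cell: 392.0673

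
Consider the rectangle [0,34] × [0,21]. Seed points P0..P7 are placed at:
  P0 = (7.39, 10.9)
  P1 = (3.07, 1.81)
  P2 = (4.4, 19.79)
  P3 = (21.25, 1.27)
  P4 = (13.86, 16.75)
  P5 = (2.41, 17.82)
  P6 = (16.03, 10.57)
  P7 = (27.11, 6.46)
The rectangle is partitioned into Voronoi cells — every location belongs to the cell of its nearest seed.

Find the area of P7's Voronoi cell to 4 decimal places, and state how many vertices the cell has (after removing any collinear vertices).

Area of P7's cell: 208.8735 (6 vertices)

1. box [0,34]×[0,21]: [(0, 0) (34, 0) (34, 21) (0, 21)]
2. ⊥bis P7·P0 via (17.25,8.68): [(15.2957, 0) (34, 0) (34, 21) (20.0239, 21)]  |A|=343.1447
3. ⊥bis P7·P1 via (15.09,4.135): [(15.6153, 1.4194) (15.8898, 0) (34, 0) (34, 21) (20.0239, 21)]  |A|=342.723
4. ⊥bis P7·P2 via (15.755,13.125): [(19.8039, 20.023) (15.6153, 1.4194) (15.8898, 0) (34, 0) (34, 21) (20.3774, 21)]  |A|=342.5503
5. ⊥bis P7·P3 via (24.18,3.865): [(19.8039, 20.023) (17.7903, 11.0796) (27.6031, 0) (34, 0) (34, 21) (20.3774, 21)]  |A|=274.7914
6. ⊥bis P7·P4 via (20.485,11.605): [(19.0086, 9.704) (27.6031, 0) (34, 0) (34, 21) (27.7812, 21)]  |A|=223.5709
7. ⊥bis P7·P5 via (14.76,12.14): [(19.0086, 9.704) (27.6031, 0) (34, 0) (34, 21) (27.7812, 21)]  |A|=223.5709
8. ⊥bis P7·P6 via (21.57,8.515): [(24.7564, 17.1051) (21.1247, 7.3147) (27.6031, 0) (34, 0) (34, 21) (27.7812, 21)]  |A|=208.8735
9. canonical 6-gon: [(24.7564, 17.1051) (21.1247, 7.3147) (27.6031, 0) (34, 0) (34, 21) (27.7812, 21)]
10. shoelace: 208.8735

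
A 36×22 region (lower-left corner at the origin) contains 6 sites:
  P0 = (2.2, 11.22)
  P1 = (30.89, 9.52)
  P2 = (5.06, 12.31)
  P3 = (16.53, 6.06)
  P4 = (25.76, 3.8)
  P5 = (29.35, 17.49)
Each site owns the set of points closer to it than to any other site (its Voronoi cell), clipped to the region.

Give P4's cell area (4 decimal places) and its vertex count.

1. box [0,36]×[0,22]: [(0, 0) (36, 0) (36, 22) (0, 22)]
2. ⊥bis P4·P0 via (13.98,7.51): [(11.6148, 0) (36, 0) (36, 22) (18.5435, 22)]  |A|=460.2589
3. ⊥bis P4·P1 via (28.325,6.66): [(16.9307, 16.879) (11.6148, 0) (35.751, 0)]  |A|=203.6975
4. ⊥bis P4·P2 via (15.41,8.055): [(18.4701, 15.4984) (12.0985, 0) (35.751, 0)]  |A|=183.2879
5. ⊥bis P4·P3 via (21.145,4.93): [(22.7851, 11.6284) (19.9379, 0) (35.751, 0)]  |A|=91.9408
6. ⊥bis P4·P5 via (27.555,10.645): [(22.7851, 11.6284) (19.9379, 0) (35.751, 0)]  |A|=91.9408
7. canonical 3-gon: [(22.7851, 11.6284) (19.9379, 0) (35.751, 0)]
8. shoelace: 91.9408

Area of P4's cell: 91.9408 (3 vertices)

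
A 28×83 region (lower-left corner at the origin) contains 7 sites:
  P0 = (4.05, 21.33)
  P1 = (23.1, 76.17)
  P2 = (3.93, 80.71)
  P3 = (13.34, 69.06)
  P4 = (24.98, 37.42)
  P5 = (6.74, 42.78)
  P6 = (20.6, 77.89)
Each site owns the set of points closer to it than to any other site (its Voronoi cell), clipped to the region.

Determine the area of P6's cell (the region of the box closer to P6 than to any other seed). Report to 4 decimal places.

Area of P6's cell: 90.7917

1. box [0,28]×[0,83]: [(0, 0) (28, 0) (28, 83) (0, 83)]
2. ⊥bis P6·P0 via (12.325,49.61): [(0, 53.2164) (28, 45.0233) (28, 83) (0, 83)]  |A|=948.6434
3. ⊥bis P6·P1 via (21.85,77.03): [(0, 53.2164) (4.5502, 51.885) (25.9574, 83) (0, 83)]  |A|=471.5929
4. ⊥bis P6·P2 via (12.265,79.3): [(8.6306, 57.8157) (25.9574, 83) (12.8909, 83)]  |A|=164.5344
5. ⊥bis P6·P3 via (16.97,73.475): [(11.9744, 77.5823) (18.5247, 72.1967) (25.9574, 83) (12.8909, 83)]  |A|=90.7917
6. ⊥bis P6·P4 via (22.79,57.655): [(11.9744, 77.5823) (18.5247, 72.1967) (25.9574, 83) (12.8909, 83)]  |A|=90.7917
7. ⊥bis P6·P5 via (13.67,60.335): [(11.9744, 77.5823) (18.5247, 72.1967) (25.9574, 83) (12.8909, 83)]  |A|=90.7917
8. canonical 4-gon: [(11.9744, 77.5823) (18.5247, 72.1967) (25.9574, 83) (12.8909, 83)]
9. shoelace: 90.7917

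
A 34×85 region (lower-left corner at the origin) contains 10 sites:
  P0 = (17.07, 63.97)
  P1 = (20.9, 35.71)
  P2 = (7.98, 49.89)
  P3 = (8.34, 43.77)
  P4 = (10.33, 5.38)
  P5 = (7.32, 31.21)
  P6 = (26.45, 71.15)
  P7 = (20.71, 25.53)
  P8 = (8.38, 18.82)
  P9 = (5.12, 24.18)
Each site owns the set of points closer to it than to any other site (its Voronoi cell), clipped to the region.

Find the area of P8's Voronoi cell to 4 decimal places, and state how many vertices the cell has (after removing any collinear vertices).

Area of P8's cell: 164.2752 (4 vertices)

1. box [0,34]×[0,85]: [(0, 0) (34, 0) (34, 85) (0, 85)]
2. ⊥bis P8·P0 via (12.725,41.395): [(0, 43.8442) (0, 0) (34, 0) (34, 37.3002)]  |A|=1379.4546
3. ⊥bis P8·P1 via (14.64,27.265): [(0, 38.1171) (0, 0) (34, 0) (34, 12.9141)]  |A|=867.5307
4. ⊥bis P8·P2 via (8.18,34.355): [(5.1283, 34.3157) (0, 34.2497) (0, 0) (34, 0) (34, 12.9141)]  |A|=857.614
5. ⊥bis P8·P3 via (8.36,31.295): [(9.2015, 31.2963) (0, 31.2816) (0, 0) (34, 0) (34, 12.9141)]  |A|=836.0819
6. ⊥bis P8·P4 via (9.355,12.1): [(30.8843, 15.2237) (9.2015, 31.2963) (0, 31.2816) (0, 10.7427)]  |A|=391.2712
7. ⊥bis P8·P5 via (7.85,25.015): [(30.8843, 15.2237) (16.6587, 25.7686) (0, 24.3434) (0, 10.7427)]  |A|=307.9937
8. ⊥bis P8·P6 via (17.415,44.985): [(30.8843, 15.2237) (16.6587, 25.7686) (0, 24.3434) (0, 10.7427)]  |A|=307.9937
9. ⊥bis P8·P7 via (14.545,22.175): [(19.2468, 13.5352) (12.7704, 25.436) (0, 24.3434) (0, 10.7427)]  |A|=210.4116
10. ⊥bis P8·P9 via (6.75,21.5): [(19.2468, 13.5352) (12.8825, 25.2299) (0, 17.3946) (0, 10.7427)]  |A|=164.2752
11. canonical 4-gon: [(19.2468, 13.5352) (12.8825, 25.2299) (0, 17.3946) (0, 10.7427)]
12. shoelace: 164.2752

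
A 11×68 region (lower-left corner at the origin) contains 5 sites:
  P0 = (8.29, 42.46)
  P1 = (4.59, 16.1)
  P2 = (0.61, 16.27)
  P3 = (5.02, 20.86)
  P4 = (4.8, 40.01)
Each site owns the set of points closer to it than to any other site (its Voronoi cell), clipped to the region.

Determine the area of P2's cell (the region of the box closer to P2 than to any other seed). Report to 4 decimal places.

1. box [0,11]×[0,68]: [(0, 0) (11, 0) (11, 68) (0, 68)]
2. ⊥bis P2·P0 via (4.45,29.365): [(0, 30.6699) (0, 0) (11, 0) (11, 27.4443)]  |A|=319.6281
3. ⊥bis P2·P1 via (2.6,16.185): [(3.1789, 29.7377) (0, 30.6699) (0, 0) (1.9087, 0)]  |A|=77.128
4. ⊥bis P2·P3 via (2.815,18.565): [(2.7061, 18.6696) (0, 21.2696) (0, 0) (1.9087, 0)]  |A|=46.5963
5. ⊥bis P2·P4 via (2.705,28.14): [(2.7061, 18.6696) (0, 21.2696) (0, 0) (1.9087, 0)]  |A|=46.5963
6. canonical 4-gon: [(2.7061, 18.6696) (0, 21.2696) (0, 0) (1.9087, 0)]
7. shoelace: 46.5963

Area of P2's cell: 46.5963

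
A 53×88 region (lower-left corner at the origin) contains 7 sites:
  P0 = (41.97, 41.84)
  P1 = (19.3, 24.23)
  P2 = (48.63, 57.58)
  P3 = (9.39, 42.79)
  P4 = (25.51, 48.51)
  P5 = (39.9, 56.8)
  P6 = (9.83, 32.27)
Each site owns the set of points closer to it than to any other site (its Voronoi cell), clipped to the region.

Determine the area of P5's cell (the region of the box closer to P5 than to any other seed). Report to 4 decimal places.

Area of P5's cell: 765.5845

1. box [0,53]×[0,88]: [(0, 0) (53, 0) (53, 88) (0, 88)]
2. ⊥bis P5·P0 via (40.935,49.32): [(0, 43.6559) (53, 50.9894) (53, 88) (0, 88)]  |A|=2155.8999
3. ⊥bis P5·P1 via (29.6,40.515): [(0, 59.2365) (20.2122, 46.4526) (53, 50.9894) (53, 88) (0, 88)]  |A|=1998.44
4. ⊥bis P5·P2 via (44.265,57.19): [(0, 59.2365) (20.2122, 46.4526) (44.9189, 49.8712) (41.5122, 88) (0, 88)]  |A|=1629.8896
5. ⊥bis P5·P3 via (24.645,49.795): [(25.8233, 47.229) (44.9189, 49.8712) (41.5122, 88) (7.1015, 88)]  |A|=1070.0262
6. ⊥bis P5·P4 via (32.705,52.655): [(35.092, 48.5115) (44.9189, 49.8712) (41.5122, 88) (12.3429, 88)]  |A|=765.5845
7. ⊥bis P5·P6 via (24.865,44.535): [(35.092, 48.5115) (44.9189, 49.8712) (41.5122, 88) (12.3429, 88)]  |A|=765.5845
8. canonical 4-gon: [(35.092, 48.5115) (44.9189, 49.8712) (41.5122, 88) (12.3429, 88)]
9. shoelace: 765.5845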